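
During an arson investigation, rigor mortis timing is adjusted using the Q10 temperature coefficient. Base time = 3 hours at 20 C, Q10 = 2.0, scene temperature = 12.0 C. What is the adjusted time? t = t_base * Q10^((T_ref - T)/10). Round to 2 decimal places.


Rigor mortis time adjustment:
Exponent = (T_ref - T_actual) / 10 = (20 - 12.0) / 10 = 0.8
Q10 factor = 2.0^0.8 = 1.7411
t_adjusted = 3 * 1.7411 = 5.22 hours

5.22


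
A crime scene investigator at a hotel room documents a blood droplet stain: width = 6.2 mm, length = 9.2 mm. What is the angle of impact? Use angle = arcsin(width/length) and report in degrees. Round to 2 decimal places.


Blood spatter impact angle calculation:
width / length = 6.2 / 9.2 = 0.673913
angle = arcsin(0.673913)
angle = 42.37 degrees

42.37


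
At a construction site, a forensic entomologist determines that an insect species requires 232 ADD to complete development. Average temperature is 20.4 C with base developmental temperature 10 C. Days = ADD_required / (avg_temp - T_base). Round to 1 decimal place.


Insect development time:
Effective temperature = avg_temp - T_base = 20.4 - 10 = 10.4 C
Days = ADD / effective_temp = 232 / 10.4 = 22.3 days

22.3


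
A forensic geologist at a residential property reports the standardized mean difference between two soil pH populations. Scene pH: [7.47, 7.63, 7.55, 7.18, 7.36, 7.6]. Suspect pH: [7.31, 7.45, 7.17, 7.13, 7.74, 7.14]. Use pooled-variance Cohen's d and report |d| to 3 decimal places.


Pooled-variance Cohen's d for soil pH comparison:
Scene mean = 44.79 / 6 = 7.465
Suspect mean = 43.94 / 6 = 7.323333
Scene sample variance s_s^2 = 0.02899
Suspect sample variance s_c^2 = 0.056867
Pooled variance = ((n_s-1)*s_s^2 + (n_c-1)*s_c^2) / (n_s + n_c - 2) = 0.042928
Pooled SD = sqrt(0.042928) = 0.207191
Mean difference = 0.141667
|d| = |0.141667| / 0.207191 = 0.684

0.684


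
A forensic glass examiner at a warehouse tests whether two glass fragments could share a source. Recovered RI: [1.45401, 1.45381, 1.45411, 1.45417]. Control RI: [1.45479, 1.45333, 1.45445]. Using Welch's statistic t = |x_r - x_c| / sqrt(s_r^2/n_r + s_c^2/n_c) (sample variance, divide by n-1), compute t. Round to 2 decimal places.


Welch's t-criterion for glass RI comparison:
Recovered mean = sum / n_r = 5.8161 / 4 = 1.454025
Control mean = sum / n_c = 4.36257 / 3 = 1.45419
Recovered sample variance s_r^2 = 2.49e-08
Control sample variance s_c^2 = 5.836e-07
Welch SE (unpooled) = sqrt(s_r^2/n_r + s_c^2/n_c) = sqrt(6.225e-09 + 1.94533e-07) = sqrt(2.00758e-07) = 0.00044806
|mean_r - mean_c| = 0.000165
t = 0.000165 / 0.00044806 = 0.37

0.37


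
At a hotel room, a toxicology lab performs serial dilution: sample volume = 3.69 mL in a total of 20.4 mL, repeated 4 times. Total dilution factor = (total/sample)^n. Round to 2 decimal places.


Dilution factor calculation:
Single dilution = V_total / V_sample = 20.4 / 3.69 ≈ 5.528455
Number of dilutions = 4
Total DF = (20.4 / 3.69)^4 (full precision, rounded at the end) = 934.15

934.15


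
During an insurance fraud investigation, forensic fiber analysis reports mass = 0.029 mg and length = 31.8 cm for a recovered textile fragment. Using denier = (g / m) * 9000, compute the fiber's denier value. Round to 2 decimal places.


Denier calculation:
Mass in grams = 0.029 mg / 1000 = 0.000029 g
Length in meters = 31.8 cm / 100 = 0.318 m
Linear density = mass / length = 0.000029 / 0.318 = 0.00009119 g/m
Denier = (g/m) * 9000 = 0.00009119 * 9000 = 0.82

0.82


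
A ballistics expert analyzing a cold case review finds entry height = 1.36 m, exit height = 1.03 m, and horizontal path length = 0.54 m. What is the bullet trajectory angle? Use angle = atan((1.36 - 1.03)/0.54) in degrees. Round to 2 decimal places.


Bullet trajectory angle:
Height difference = 1.36 - 1.03 = 0.33 m
angle = atan(0.33 / 0.54)
angle = atan(0.611111)
angle = 31.43 degrees

31.43


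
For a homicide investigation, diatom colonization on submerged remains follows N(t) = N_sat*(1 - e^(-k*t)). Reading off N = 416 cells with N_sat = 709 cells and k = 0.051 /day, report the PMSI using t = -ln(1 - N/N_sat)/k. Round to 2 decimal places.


PMSI from diatom colonization curve:
N / N_sat = 416 / 709 = 0.586742
1 - N/N_sat = 0.413258
ln(1 - N/N_sat) = -0.883683
t = -ln(1 - N/N_sat) / k = -(-0.883683) / 0.051 = 17.33 days

17.33


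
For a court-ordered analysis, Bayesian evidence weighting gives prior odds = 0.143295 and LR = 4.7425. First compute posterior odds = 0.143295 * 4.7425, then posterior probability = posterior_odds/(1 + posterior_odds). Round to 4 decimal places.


Bayesian evidence evaluation:
Posterior odds = prior_odds * LR = 0.143295 * 4.7425 = 0.6795765
Posterior probability = posterior_odds / (1 + posterior_odds)
= 0.6795765 / (1 + 0.6795765)
= 0.6795765 / 1.6795765
= 0.4046

0.4046


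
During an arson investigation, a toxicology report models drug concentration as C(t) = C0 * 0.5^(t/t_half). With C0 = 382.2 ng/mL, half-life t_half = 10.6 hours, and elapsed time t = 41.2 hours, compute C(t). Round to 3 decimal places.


Drug concentration decay:
Number of half-lives = t / t_half = 41.2 / 10.6 = 3.886792
Decay factor = 0.5^3.886792 = 0.06760192
C(t) = 382.2 * 0.06760192 = 25.837 ng/mL

25.837


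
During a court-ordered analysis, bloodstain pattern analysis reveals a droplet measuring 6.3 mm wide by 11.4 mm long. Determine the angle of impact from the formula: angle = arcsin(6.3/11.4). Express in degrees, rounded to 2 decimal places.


Blood spatter impact angle calculation:
width / length = 6.3 / 11.4 = 0.552632
angle = arcsin(0.552632)
angle = 33.55 degrees

33.55


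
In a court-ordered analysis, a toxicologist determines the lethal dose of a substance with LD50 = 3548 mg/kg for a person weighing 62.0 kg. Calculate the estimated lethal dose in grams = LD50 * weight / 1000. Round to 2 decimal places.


Lethal dose calculation:
Lethal dose = LD50 * body_weight / 1000
= 3548 * 62.0 / 1000
= 219976 / 1000
= 219.98 g

219.98


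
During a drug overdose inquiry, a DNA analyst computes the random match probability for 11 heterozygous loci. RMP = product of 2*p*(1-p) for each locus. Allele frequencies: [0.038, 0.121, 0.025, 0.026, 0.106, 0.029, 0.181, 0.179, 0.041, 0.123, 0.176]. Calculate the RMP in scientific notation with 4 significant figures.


Computing RMP for 11 loci:
Locus 1: 2 * 0.038 * 0.962 = 0.073112
Locus 2: 2 * 0.121 * 0.879 = 0.212718
Locus 3: 2 * 0.025 * 0.975 = 0.04875
Locus 4: 2 * 0.026 * 0.974 = 0.050648
Locus 5: 2 * 0.106 * 0.894 = 0.189528
Locus 6: 2 * 0.029 * 0.971 = 0.056318
Locus 7: 2 * 0.181 * 0.819 = 0.296478
Locus 8: 2 * 0.179 * 0.821 = 0.293918
Locus 9: 2 * 0.041 * 0.959 = 0.078638
Locus 10: 2 * 0.123 * 0.877 = 0.215742
Locus 11: 2 * 0.176 * 0.824 = 0.290048
RMP = 1.758e-10

1.758e-10


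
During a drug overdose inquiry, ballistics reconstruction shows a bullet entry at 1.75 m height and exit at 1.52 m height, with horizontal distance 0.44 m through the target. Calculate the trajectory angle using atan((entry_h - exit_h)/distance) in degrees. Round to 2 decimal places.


Bullet trajectory angle:
Height difference = 1.75 - 1.52 = 0.23 m
angle = atan(0.23 / 0.44)
angle = atan(0.522727)
angle = 27.60 degrees

27.60


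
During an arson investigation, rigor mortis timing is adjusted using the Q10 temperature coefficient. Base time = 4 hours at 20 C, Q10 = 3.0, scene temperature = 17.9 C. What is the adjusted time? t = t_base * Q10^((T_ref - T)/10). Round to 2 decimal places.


Rigor mortis time adjustment:
Exponent = (T_ref - T_actual) / 10 = (20 - 17.9) / 10 = 0.21
Q10 factor = 3.0^0.21 = 1.25949
t_adjusted = 4 * 1.25949 = 5.04 hours

5.04


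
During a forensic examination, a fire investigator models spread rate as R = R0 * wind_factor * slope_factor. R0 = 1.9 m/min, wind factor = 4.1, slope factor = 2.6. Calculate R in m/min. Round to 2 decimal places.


Fire spread rate calculation:
R = R0 * wind_factor * slope_factor
= 1.9 * 4.1 * 2.6
= 7.79 * 2.6
= 20.25 m/min

20.25


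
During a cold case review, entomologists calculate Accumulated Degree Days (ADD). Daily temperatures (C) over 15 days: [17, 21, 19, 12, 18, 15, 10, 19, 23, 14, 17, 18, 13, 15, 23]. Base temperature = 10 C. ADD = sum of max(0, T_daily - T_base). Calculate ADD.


Computing ADD day by day:
Day 1: max(0, 17 - 10) = 7
Day 2: max(0, 21 - 10) = 11
Day 3: max(0, 19 - 10) = 9
Day 4: max(0, 12 - 10) = 2
Day 5: max(0, 18 - 10) = 8
Day 6: max(0, 15 - 10) = 5
Day 7: max(0, 10 - 10) = 0
Day 8: max(0, 19 - 10) = 9
Day 9: max(0, 23 - 10) = 13
Day 10: max(0, 14 - 10) = 4
Day 11: max(0, 17 - 10) = 7
Day 12: max(0, 18 - 10) = 8
Day 13: max(0, 13 - 10) = 3
Day 14: max(0, 15 - 10) = 5
Day 15: max(0, 23 - 10) = 13
Total ADD = 104

104


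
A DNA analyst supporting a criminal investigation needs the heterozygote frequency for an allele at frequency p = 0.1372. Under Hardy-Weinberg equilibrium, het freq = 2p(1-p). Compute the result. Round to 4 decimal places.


Hardy-Weinberg heterozygote frequency:
q = 1 - p = 1 - 0.1372 = 0.8628
2pq = 2 * 0.1372 * 0.8628 = 0.2368

0.2368


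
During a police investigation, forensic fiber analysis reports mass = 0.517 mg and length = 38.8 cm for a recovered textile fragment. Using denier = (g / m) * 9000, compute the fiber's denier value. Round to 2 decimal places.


Denier calculation:
Mass in grams = 0.517 mg / 1000 = 0.000517 g
Length in meters = 38.8 cm / 100 = 0.388 m
Linear density = mass / length = 0.000517 / 0.388 = 0.00133247 g/m
Denier = (g/m) * 9000 = 0.00133247 * 9000 = 11.99

11.99


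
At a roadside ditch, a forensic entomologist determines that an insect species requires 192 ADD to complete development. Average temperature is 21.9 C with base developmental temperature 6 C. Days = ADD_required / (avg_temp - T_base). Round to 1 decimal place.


Insect development time:
Effective temperature = avg_temp - T_base = 21.9 - 6 = 15.9 C
Days = ADD / effective_temp = 192 / 15.9 = 12.1 days

12.1


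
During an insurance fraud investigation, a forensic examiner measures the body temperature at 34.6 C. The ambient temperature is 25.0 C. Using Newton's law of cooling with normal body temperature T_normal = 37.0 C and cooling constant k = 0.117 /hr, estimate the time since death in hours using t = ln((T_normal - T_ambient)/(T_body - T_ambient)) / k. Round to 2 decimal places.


Using Newton's law of cooling:
t = ln((T_normal - T_ambient) / (T_body - T_ambient)) / k
T_normal - T_ambient = 12.0
T_body - T_ambient = 9.6
Ratio = 1.25
ln(ratio) = 0.223144
t = 0.223144 / 0.117 = 1.91 hours

1.91


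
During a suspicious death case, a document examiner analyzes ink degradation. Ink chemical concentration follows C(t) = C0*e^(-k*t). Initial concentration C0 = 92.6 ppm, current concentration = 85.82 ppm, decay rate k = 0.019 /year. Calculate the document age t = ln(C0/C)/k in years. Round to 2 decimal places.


Document age estimation:
C0/C = 92.6 / 85.82 = 1.079003
ln(C0/C) = 0.076037
t = 0.076037 / 0.019 = 4.00 years

4.00


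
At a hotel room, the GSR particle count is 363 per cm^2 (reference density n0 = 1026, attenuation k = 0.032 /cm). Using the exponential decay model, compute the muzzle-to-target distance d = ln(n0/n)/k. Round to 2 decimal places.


GSR distance calculation:
n0/n = 1026 / 363 = 2.826446
ln(n0/n) = 1.03902
d = 1.03902 / 0.032 = 32.47 cm

32.47


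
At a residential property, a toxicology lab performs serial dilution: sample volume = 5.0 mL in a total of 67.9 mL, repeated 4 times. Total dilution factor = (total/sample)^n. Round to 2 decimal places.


Dilution factor calculation:
Single dilution = V_total / V_sample = 67.9 / 5.0 ≈ 13.58
Number of dilutions = 4
Total DF = (67.9 / 5.0)^4 (full precision, rounded at the end) = 34009.41

34009.41


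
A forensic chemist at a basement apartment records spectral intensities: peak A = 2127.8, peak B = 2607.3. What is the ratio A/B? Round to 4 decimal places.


Spectral peak ratio:
Peak A = 2127.8 counts
Peak B = 2607.3 counts
Ratio = 2127.8 / 2607.3 = 0.8161

0.8161


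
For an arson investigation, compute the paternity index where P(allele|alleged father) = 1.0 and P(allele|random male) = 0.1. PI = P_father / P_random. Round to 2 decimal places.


Paternity Index calculation:
PI = P(allele|father) / P(allele|random)
PI = 1.0 / 0.1
PI = 10.00

10.00


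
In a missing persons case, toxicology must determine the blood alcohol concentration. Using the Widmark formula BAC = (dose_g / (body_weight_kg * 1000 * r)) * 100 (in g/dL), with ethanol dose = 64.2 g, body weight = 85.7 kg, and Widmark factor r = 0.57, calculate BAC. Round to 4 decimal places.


Applying the Widmark formula:
BAC = (dose_g / (body_wt * 1000 * r)) * 100
Denominator = 85.7 * 1000 * 0.57 = 48849
BAC = (64.2 / 48849) * 100
BAC = 0.1314 g/dL

0.1314


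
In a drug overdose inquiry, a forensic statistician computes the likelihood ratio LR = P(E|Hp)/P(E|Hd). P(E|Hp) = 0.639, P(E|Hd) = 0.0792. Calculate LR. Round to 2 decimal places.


Likelihood ratio calculation:
LR = P(E|Hp) / P(E|Hd)
LR = 0.639 / 0.0792
LR = 8.07

8.07


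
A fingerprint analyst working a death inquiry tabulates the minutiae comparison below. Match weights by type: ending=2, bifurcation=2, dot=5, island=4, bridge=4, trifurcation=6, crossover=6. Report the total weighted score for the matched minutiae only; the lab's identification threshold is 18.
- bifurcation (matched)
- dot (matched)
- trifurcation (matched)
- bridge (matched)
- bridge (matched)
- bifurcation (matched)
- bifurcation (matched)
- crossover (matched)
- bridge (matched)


Weighted minutiae match score:
  bifurcation: matched, +2 (running total 2)
  dot: matched, +5 (running total 7)
  trifurcation: matched, +6 (running total 13)
  bridge: matched, +4 (running total 17)
  bridge: matched, +4 (running total 21)
  bifurcation: matched, +2 (running total 23)
  bifurcation: matched, +2 (running total 25)
  crossover: matched, +6 (running total 31)
  bridge: matched, +4 (running total 35)
Total score = 35
Threshold = 18; verdict = identification

35


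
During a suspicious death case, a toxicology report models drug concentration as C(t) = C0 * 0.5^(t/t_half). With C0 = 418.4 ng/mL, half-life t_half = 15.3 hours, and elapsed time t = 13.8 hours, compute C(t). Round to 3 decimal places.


Drug concentration decay:
Number of half-lives = t / t_half = 13.8 / 15.3 = 0.901961
Decay factor = 0.5^0.901961 = 0.53515882
C(t) = 418.4 * 0.53515882 = 223.910 ng/mL

223.910


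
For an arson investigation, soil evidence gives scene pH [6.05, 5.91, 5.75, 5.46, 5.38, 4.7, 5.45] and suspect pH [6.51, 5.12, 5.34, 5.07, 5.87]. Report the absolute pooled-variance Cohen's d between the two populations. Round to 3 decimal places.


Pooled-variance Cohen's d for soil pH comparison:
Scene mean = 38.7 / 7 = 5.528571
Suspect mean = 27.91 / 5 = 5.582
Scene sample variance s_s^2 = 0.197648
Suspect sample variance s_c^2 = 0.36957
Pooled variance = ((n_s-1)*s_s^2 + (n_c-1)*s_c^2) / (n_s + n_c - 2) = 0.266417
Pooled SD = sqrt(0.266417) = 0.516156
Mean difference = -0.053429
|d| = |-0.053429| / 0.516156 = 0.104

0.104


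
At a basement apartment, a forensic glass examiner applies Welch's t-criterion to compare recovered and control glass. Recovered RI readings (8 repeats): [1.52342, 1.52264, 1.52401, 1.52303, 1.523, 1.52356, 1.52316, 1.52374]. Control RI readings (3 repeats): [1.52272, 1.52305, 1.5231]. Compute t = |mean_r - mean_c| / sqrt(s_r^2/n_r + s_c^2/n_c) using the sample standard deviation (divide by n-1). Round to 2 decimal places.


Welch's t-criterion for glass RI comparison:
Recovered mean = sum / n_r = 12.18656 / 8 = 1.52332
Control mean = sum / n_c = 4.56887 / 3 = 1.5229567
Recovered sample variance s_r^2 = 1.99229e-07
Control sample variance s_c^2 = 4.26333e-08
Welch SE (unpooled) = sqrt(s_r^2/n_r + s_c^2/n_c) = sqrt(2.49036e-08 + 1.42111e-08) = sqrt(3.91147e-08) = 0.000197774
|mean_r - mean_c| = 0.000363333
t = 0.000363333 / 0.000197774 = 1.84

1.84


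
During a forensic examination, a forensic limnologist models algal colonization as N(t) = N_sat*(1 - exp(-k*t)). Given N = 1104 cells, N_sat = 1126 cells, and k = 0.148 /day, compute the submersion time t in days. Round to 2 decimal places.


PMSI from diatom colonization curve:
N / N_sat = 1104 / 1126 = 0.980462
1 - N/N_sat = 0.019538
ln(1 - N/N_sat) = -3.935394
t = -ln(1 - N/N_sat) / k = -(-3.935394) / 0.148 = 26.59 days

26.59


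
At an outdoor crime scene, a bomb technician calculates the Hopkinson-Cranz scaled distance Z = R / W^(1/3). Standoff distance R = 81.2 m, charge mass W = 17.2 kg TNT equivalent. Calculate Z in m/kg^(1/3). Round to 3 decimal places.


Scaled distance calculation:
W^(1/3) = 17.2^(1/3) = 2.581326
Z = R / W^(1/3) = 81.2 / 2.581326
Z = 31.457 m/kg^(1/3)

31.457


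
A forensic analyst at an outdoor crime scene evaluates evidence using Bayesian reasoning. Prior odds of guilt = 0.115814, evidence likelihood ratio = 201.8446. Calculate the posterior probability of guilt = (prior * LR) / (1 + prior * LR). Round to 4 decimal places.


Bayesian evidence evaluation:
Posterior odds = prior_odds * LR = 0.115814 * 201.8446 = 23.37643
Posterior probability = posterior_odds / (1 + posterior_odds)
= 23.37643 / (1 + 23.37643)
= 23.37643 / 24.37643
= 0.9590

0.9590


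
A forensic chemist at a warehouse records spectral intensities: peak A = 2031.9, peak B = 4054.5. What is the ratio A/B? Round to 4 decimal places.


Spectral peak ratio:
Peak A = 2031.9 counts
Peak B = 4054.5 counts
Ratio = 2031.9 / 4054.5 = 0.5011

0.5011


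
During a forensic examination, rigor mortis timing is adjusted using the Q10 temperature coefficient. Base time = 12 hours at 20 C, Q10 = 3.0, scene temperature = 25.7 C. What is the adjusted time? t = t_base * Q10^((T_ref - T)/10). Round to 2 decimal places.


Rigor mortis time adjustment:
Exponent = (T_ref - T_actual) / 10 = (20 - 25.7) / 10 = -0.57
Q10 factor = 3.0^-0.57 = 0.53461
t_adjusted = 12 * 0.53461 = 6.42 hours

6.42


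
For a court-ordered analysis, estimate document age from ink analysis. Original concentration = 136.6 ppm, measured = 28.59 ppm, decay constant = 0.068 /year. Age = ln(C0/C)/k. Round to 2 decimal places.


Document age estimation:
C0/C = 136.6 / 28.59 = 4.777894
ln(C0/C) = 1.564
t = 1.564 / 0.068 = 23.00 years

23.00


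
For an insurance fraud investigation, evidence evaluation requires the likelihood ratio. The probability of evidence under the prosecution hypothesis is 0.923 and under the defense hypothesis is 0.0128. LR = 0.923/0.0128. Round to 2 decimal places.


Likelihood ratio calculation:
LR = P(E|Hp) / P(E|Hd)
LR = 0.923 / 0.0128
LR = 72.11

72.11


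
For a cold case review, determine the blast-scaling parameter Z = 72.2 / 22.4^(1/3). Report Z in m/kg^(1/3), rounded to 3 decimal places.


Scaled distance calculation:
W^(1/3) = 22.4^(1/3) = 2.818919
Z = R / W^(1/3) = 72.2 / 2.818919
Z = 25.613 m/kg^(1/3)

25.613


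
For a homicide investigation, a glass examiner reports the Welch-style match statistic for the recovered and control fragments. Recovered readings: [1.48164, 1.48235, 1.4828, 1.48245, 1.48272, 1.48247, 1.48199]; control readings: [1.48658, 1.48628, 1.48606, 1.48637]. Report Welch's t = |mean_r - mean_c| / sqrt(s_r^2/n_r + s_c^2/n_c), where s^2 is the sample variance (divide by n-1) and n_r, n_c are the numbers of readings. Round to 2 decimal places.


Welch's t-criterion for glass RI comparison:
Recovered mean = sum / n_r = 10.37642 / 7 = 1.4823457
Control mean = sum / n_c = 5.94529 / 4 = 1.4863225
Recovered sample variance s_r^2 = 1.66229e-07
Control sample variance s_c^2 = 4.6425e-08
Welch SE (unpooled) = sqrt(s_r^2/n_r + s_c^2/n_c) = sqrt(2.37469e-08 + 1.16063e-08) = sqrt(3.53532e-08) = 0.000188024
|mean_r - mean_c| = 0.00397679
t = 0.00397679 / 0.000188024 = 21.15

21.15


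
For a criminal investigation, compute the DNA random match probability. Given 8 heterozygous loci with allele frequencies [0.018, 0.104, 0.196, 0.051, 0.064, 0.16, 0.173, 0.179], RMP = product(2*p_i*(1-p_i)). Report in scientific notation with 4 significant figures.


Computing RMP for 8 loci:
Locus 1: 2 * 0.018 * 0.982 = 0.035352
Locus 2: 2 * 0.104 * 0.896 = 0.186368
Locus 3: 2 * 0.196 * 0.804 = 0.315168
Locus 4: 2 * 0.051 * 0.949 = 0.096798
Locus 5: 2 * 0.064 * 0.936 = 0.119808
Locus 6: 2 * 0.16 * 0.84 = 0.2688
Locus 7: 2 * 0.173 * 0.827 = 0.286142
Locus 8: 2 * 0.179 * 0.821 = 0.293918
RMP = 5.444e-07

5.444e-07


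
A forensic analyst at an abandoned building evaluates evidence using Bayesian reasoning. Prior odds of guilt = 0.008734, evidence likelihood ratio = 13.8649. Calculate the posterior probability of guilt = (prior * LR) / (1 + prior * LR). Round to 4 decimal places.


Bayesian evidence evaluation:
Posterior odds = prior_odds * LR = 0.008734 * 13.8649 = 0.121096
Posterior probability = posterior_odds / (1 + posterior_odds)
= 0.121096 / (1 + 0.121096)
= 0.121096 / 1.121096
= 0.1080

0.1080


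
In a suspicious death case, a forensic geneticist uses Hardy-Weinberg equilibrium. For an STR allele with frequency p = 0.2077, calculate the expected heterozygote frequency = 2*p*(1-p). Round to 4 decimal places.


Hardy-Weinberg heterozygote frequency:
q = 1 - p = 1 - 0.2077 = 0.7923
2pq = 2 * 0.2077 * 0.7923 = 0.3291

0.3291


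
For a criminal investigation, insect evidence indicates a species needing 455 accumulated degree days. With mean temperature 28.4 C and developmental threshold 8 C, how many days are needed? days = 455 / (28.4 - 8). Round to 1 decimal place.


Insect development time:
Effective temperature = avg_temp - T_base = 28.4 - 8 = 20.4 C
Days = ADD / effective_temp = 455 / 20.4 = 22.3 days

22.3


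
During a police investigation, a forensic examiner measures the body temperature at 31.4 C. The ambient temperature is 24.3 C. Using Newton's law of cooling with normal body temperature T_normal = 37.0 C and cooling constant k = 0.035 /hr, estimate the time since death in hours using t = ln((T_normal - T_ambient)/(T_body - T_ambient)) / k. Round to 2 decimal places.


Using Newton's law of cooling:
t = ln((T_normal - T_ambient) / (T_body - T_ambient)) / k
T_normal - T_ambient = 12.7
T_body - T_ambient = 7.1
Ratio = 1.788732
ln(ratio) = 0.581507
t = 0.581507 / 0.035 = 16.61 hours

16.61


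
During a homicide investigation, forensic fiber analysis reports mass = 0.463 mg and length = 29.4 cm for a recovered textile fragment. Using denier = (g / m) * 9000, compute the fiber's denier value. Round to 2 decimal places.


Denier calculation:
Mass in grams = 0.463 mg / 1000 = 0.000463 g
Length in meters = 29.4 cm / 100 = 0.294 m
Linear density = mass / length = 0.000463 / 0.294 = 0.00157483 g/m
Denier = (g/m) * 9000 = 0.00157483 * 9000 = 14.17

14.17


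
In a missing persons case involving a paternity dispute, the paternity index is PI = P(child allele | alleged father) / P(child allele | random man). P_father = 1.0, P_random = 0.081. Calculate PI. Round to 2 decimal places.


Paternity Index calculation:
PI = P(allele|father) / P(allele|random)
PI = 1.0 / 0.081
PI = 12.35

12.35


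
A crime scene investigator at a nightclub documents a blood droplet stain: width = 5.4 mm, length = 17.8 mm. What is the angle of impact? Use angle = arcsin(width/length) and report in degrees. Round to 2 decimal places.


Blood spatter impact angle calculation:
width / length = 5.4 / 17.8 = 0.303371
angle = arcsin(0.303371)
angle = 17.66 degrees

17.66


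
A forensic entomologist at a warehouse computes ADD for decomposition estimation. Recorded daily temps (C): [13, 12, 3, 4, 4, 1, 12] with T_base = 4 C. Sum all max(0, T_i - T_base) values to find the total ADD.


Computing ADD day by day:
Day 1: max(0, 13 - 4) = 9
Day 2: max(0, 12 - 4) = 8
Day 3: max(0, 3 - 4) = 0
Day 4: max(0, 4 - 4) = 0
Day 5: max(0, 4 - 4) = 0
Day 6: max(0, 1 - 4) = 0
Day 7: max(0, 12 - 4) = 8
Total ADD = 25

25


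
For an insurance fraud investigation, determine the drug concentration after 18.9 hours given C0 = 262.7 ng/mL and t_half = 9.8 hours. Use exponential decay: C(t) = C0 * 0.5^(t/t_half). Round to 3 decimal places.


Drug concentration decay:
Number of half-lives = t / t_half = 18.9 / 9.8 = 1.928571
Decay factor = 0.5^1.928571 = 0.26268924
C(t) = 262.7 * 0.26268924 = 69.008 ng/mL

69.008


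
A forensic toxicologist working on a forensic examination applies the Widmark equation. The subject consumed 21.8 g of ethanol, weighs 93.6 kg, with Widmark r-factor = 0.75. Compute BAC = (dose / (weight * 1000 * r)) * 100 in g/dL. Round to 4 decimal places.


Applying the Widmark formula:
BAC = (dose_g / (body_wt * 1000 * r)) * 100
Denominator = 93.6 * 1000 * 0.75 = 70200
BAC = (21.8 / 70200) * 100
BAC = 0.0311 g/dL

0.0311


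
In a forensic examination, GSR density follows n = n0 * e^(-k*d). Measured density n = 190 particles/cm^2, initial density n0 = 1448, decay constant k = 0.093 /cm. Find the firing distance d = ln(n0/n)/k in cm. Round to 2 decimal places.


GSR distance calculation:
n0/n = 1448 / 190 = 7.621053
ln(n0/n) = 2.030915
d = 2.030915 / 0.093 = 21.84 cm

21.84


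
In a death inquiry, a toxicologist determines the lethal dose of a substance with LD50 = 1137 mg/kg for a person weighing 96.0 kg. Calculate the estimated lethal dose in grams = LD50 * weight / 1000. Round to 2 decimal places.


Lethal dose calculation:
Lethal dose = LD50 * body_weight / 1000
= 1137 * 96.0 / 1000
= 109152 / 1000
= 109.15 g

109.15


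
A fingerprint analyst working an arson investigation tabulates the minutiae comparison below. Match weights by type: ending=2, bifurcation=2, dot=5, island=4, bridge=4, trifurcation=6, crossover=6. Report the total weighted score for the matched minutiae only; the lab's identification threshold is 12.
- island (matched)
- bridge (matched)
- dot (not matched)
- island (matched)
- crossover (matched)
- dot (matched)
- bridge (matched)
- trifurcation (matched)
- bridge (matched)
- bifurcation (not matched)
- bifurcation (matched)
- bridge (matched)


Weighted minutiae match score:
  island: matched, +4 (running total 4)
  bridge: matched, +4 (running total 8)
  dot: not matched, +0
  island: matched, +4 (running total 12)
  crossover: matched, +6 (running total 18)
  dot: matched, +5 (running total 23)
  bridge: matched, +4 (running total 27)
  trifurcation: matched, +6 (running total 33)
  bridge: matched, +4 (running total 37)
  bifurcation: not matched, +0
  bifurcation: matched, +2 (running total 39)
  bridge: matched, +4 (running total 43)
Total score = 43
Threshold = 12; verdict = identification

43


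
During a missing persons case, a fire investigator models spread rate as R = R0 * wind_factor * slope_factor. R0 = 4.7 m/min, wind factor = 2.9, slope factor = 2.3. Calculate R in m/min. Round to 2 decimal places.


Fire spread rate calculation:
R = R0 * wind_factor * slope_factor
= 4.7 * 2.9 * 2.3
= 13.63 * 2.3
= 31.35 m/min

31.35


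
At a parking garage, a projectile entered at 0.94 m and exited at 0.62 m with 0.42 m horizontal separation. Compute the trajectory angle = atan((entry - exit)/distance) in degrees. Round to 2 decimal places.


Bullet trajectory angle:
Height difference = 0.94 - 0.62 = 0.32 m
angle = atan(0.32 / 0.42)
angle = atan(0.761905)
angle = 37.30 degrees

37.30


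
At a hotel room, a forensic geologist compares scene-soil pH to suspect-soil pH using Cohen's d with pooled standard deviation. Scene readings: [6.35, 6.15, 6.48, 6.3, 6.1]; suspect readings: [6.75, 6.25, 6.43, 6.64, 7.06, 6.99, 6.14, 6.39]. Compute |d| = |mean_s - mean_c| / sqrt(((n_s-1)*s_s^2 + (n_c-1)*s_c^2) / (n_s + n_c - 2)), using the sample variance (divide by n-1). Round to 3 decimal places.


Pooled-variance Cohen's d for soil pH comparison:
Scene mean = 31.38 / 5 = 6.276
Suspect mean = 52.65 / 8 = 6.58125
Scene sample variance s_s^2 = 0.02363
Suspect sample variance s_c^2 = 0.113155
Pooled variance = ((n_s-1)*s_s^2 + (n_c-1)*s_c^2) / (n_s + n_c - 2) = 0.080601
Pooled SD = sqrt(0.080601) = 0.283903
Mean difference = -0.30525
|d| = |-0.30525| / 0.283903 = 1.075

1.075


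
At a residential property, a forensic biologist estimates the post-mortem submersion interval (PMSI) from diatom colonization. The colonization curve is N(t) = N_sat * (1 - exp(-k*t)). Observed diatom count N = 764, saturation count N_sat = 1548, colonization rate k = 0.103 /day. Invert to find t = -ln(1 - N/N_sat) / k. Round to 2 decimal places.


PMSI from diatom colonization curve:
N / N_sat = 764 / 1548 = 0.49354
1 - N/N_sat = 0.50646
ln(1 - N/N_sat) = -0.68031
t = -ln(1 - N/N_sat) / k = -(-0.68031) / 0.103 = 6.60 days

6.60


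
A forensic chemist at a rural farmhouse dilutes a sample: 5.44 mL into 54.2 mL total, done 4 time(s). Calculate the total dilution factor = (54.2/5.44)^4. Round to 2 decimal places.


Dilution factor calculation:
Single dilution = V_total / V_sample = 54.2 / 5.44 ≈ 9.963235
Number of dilutions = 4
Total DF = (54.2 / 5.44)^4 (full precision, rounded at the end) = 9853.75

9853.75


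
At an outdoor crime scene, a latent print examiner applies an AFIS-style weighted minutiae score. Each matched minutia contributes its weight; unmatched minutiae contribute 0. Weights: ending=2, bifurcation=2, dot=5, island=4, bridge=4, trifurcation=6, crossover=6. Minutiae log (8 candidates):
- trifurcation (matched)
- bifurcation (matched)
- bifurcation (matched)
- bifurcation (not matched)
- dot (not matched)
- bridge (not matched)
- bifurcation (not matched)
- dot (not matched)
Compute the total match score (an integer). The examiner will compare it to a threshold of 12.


Weighted minutiae match score:
  trifurcation: matched, +6 (running total 6)
  bifurcation: matched, +2 (running total 8)
  bifurcation: matched, +2 (running total 10)
  bifurcation: not matched, +0
  dot: not matched, +0
  bridge: not matched, +0
  bifurcation: not matched, +0
  dot: not matched, +0
Total score = 10
Threshold = 12; verdict = inconclusive

10


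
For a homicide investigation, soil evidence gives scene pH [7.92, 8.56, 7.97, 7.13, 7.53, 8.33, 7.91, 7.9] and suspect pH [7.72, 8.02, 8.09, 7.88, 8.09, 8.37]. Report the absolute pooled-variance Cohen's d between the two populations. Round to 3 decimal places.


Pooled-variance Cohen's d for soil pH comparison:
Scene mean = 63.25 / 8 = 7.90625
Suspect mean = 48.17 / 6 = 8.028333
Scene sample variance s_s^2 = 0.193627
Suspect sample variance s_c^2 = 0.048297
Pooled variance = ((n_s-1)*s_s^2 + (n_c-1)*s_c^2) / (n_s + n_c - 2) = 0.133073
Pooled SD = sqrt(0.133073) = 0.364792
Mean difference = -0.122083
|d| = |-0.122083| / 0.364792 = 0.335

0.335


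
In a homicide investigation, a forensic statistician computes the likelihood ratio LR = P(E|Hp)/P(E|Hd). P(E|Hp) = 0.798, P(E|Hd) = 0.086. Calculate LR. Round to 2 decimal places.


Likelihood ratio calculation:
LR = P(E|Hp) / P(E|Hd)
LR = 0.798 / 0.086
LR = 9.28

9.28


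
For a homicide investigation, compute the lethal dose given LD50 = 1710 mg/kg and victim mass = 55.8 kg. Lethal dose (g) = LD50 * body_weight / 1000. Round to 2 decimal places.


Lethal dose calculation:
Lethal dose = LD50 * body_weight / 1000
= 1710 * 55.8 / 1000
= 95418 / 1000
= 95.42 g

95.42


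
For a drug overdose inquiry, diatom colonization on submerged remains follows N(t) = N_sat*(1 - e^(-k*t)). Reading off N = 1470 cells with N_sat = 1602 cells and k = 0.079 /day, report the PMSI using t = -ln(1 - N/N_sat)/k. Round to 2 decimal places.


PMSI from diatom colonization curve:
N / N_sat = 1470 / 1602 = 0.917603
1 - N/N_sat = 0.082397
ln(1 - N/N_sat) = -2.496206
t = -ln(1 - N/N_sat) / k = -(-2.496206) / 0.079 = 31.60 days

31.60


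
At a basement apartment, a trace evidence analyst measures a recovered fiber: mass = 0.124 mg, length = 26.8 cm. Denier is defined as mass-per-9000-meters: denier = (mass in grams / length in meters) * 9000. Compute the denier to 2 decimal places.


Denier calculation:
Mass in grams = 0.124 mg / 1000 = 0.000124 g
Length in meters = 26.8 cm / 100 = 0.268 m
Linear density = mass / length = 0.000124 / 0.268 = 0.00046269 g/m
Denier = (g/m) * 9000 = 0.00046269 * 9000 = 4.16

4.16


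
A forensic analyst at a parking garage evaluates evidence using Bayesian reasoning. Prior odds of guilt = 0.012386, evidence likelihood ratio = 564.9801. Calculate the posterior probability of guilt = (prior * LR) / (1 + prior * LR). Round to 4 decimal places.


Bayesian evidence evaluation:
Posterior odds = prior_odds * LR = 0.012386 * 564.9801 = 6.997844
Posterior probability = posterior_odds / (1 + posterior_odds)
= 6.997844 / (1 + 6.997844)
= 6.997844 / 7.997844
= 0.8750

0.8750


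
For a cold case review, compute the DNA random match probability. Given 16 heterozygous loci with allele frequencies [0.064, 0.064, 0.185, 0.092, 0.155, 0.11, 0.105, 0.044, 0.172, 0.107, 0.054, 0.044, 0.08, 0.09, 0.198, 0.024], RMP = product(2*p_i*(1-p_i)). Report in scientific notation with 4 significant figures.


Computing RMP for 16 loci:
Locus 1: 2 * 0.064 * 0.936 = 0.119808
Locus 2: 2 * 0.064 * 0.936 = 0.119808
Locus 3: 2 * 0.185 * 0.815 = 0.30155
Locus 4: 2 * 0.092 * 0.908 = 0.167072
Locus 5: 2 * 0.155 * 0.845 = 0.26195
Locus 6: 2 * 0.11 * 0.89 = 0.1958
Locus 7: 2 * 0.105 * 0.895 = 0.18795
Locus 8: 2 * 0.044 * 0.956 = 0.084128
Locus 9: 2 * 0.172 * 0.828 = 0.284832
Locus 10: 2 * 0.107 * 0.893 = 0.191102
Locus 11: 2 * 0.054 * 0.946 = 0.102168
Locus 12: 2 * 0.044 * 0.956 = 0.084128
Locus 13: 2 * 0.08 * 0.92 = 0.1472
Locus 14: 2 * 0.09 * 0.91 = 0.1638
Locus 15: 2 * 0.198 * 0.802 = 0.317592
Locus 16: 2 * 0.024 * 0.976 = 0.046848
RMP = 9.843e-14

9.843e-14


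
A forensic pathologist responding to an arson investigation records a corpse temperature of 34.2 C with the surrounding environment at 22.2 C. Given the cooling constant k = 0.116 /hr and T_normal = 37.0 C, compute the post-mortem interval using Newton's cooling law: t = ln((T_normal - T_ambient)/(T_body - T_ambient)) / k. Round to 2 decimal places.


Using Newton's law of cooling:
t = ln((T_normal - T_ambient) / (T_body - T_ambient)) / k
T_normal - T_ambient = 14.8
T_body - T_ambient = 12.0
Ratio = 1.233333
ln(ratio) = 0.20972
t = 0.20972 / 0.116 = 1.81 hours

1.81


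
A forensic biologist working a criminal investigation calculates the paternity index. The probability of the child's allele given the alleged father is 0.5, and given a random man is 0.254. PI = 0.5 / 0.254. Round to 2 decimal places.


Paternity Index calculation:
PI = P(allele|father) / P(allele|random)
PI = 0.5 / 0.254
PI = 1.97

1.97


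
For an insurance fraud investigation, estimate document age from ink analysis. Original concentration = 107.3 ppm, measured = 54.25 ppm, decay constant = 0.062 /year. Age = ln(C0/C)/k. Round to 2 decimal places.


Document age estimation:
C0/C = 107.3 / 54.25 = 1.97788
ln(C0/C) = 0.682026
t = 0.682026 / 0.062 = 11.00 years

11.00


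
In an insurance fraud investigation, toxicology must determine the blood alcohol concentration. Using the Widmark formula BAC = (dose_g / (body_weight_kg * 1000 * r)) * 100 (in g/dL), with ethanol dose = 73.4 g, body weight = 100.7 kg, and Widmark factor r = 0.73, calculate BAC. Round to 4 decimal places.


Applying the Widmark formula:
BAC = (dose_g / (body_wt * 1000 * r)) * 100
Denominator = 100.7 * 1000 * 0.73 = 73511
BAC = (73.4 / 73511) * 100
BAC = 0.0998 g/dL

0.0998


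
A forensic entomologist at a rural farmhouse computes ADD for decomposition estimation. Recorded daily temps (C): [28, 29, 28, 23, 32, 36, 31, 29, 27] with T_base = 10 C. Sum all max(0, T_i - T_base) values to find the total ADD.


Computing ADD day by day:
Day 1: max(0, 28 - 10) = 18
Day 2: max(0, 29 - 10) = 19
Day 3: max(0, 28 - 10) = 18
Day 4: max(0, 23 - 10) = 13
Day 5: max(0, 32 - 10) = 22
Day 6: max(0, 36 - 10) = 26
Day 7: max(0, 31 - 10) = 21
Day 8: max(0, 29 - 10) = 19
Day 9: max(0, 27 - 10) = 17
Total ADD = 173

173


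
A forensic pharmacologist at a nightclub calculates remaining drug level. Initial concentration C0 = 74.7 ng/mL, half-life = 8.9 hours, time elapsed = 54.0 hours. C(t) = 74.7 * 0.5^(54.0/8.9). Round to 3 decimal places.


Drug concentration decay:
Number of half-lives = t / t_half = 54.0 / 8.9 = 6.067416
Decay factor = 0.5^6.067416 = 0.01491165
C(t) = 74.7 * 0.01491165 = 1.114 ng/mL

1.114


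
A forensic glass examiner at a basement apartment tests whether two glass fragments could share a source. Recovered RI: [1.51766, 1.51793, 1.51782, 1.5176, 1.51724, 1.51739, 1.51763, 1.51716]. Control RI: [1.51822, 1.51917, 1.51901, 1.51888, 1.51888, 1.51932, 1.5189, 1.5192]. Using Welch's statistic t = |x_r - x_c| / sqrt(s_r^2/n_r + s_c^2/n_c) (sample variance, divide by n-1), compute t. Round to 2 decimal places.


Welch's t-criterion for glass RI comparison:
Recovered mean = sum / n_r = 12.14043 / 8 = 1.5175538
Control mean = sum / n_c = 12.15158 / 8 = 1.5189475
Recovered sample variance s_r^2 = 7.31411e-08
Control sample variance s_c^2 = 1.13793e-07
Welch SE (unpooled) = sqrt(s_r^2/n_r + s_c^2/n_c) = sqrt(9.14263e-09 + 1.42241e-08) = sqrt(2.33667e-08) = 0.000152862
|mean_r - mean_c| = 0.00139375
t = 0.00139375 / 0.000152862 = 9.12

9.12


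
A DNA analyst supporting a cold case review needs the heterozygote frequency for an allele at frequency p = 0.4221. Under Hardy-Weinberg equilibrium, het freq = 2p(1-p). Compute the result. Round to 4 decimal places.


Hardy-Weinberg heterozygote frequency:
q = 1 - p = 1 - 0.4221 = 0.5779
2pq = 2 * 0.4221 * 0.5779 = 0.4879

0.4879


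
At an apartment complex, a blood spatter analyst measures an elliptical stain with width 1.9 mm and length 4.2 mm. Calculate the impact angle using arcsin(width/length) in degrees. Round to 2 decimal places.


Blood spatter impact angle calculation:
width / length = 1.9 / 4.2 = 0.452381
angle = arcsin(0.452381)
angle = 26.90 degrees

26.90


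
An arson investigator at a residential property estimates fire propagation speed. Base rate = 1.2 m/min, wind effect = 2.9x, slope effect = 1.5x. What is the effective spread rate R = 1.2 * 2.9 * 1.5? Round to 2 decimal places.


Fire spread rate calculation:
R = R0 * wind_factor * slope_factor
= 1.2 * 2.9 * 1.5
= 3.48 * 1.5
= 5.22 m/min

5.22


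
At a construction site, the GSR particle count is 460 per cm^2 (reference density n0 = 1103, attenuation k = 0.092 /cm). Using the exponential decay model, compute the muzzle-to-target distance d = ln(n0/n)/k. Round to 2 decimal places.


GSR distance calculation:
n0/n = 1103 / 460 = 2.397826
ln(n0/n) = 0.874562
d = 0.874562 / 0.092 = 9.51 cm

9.51


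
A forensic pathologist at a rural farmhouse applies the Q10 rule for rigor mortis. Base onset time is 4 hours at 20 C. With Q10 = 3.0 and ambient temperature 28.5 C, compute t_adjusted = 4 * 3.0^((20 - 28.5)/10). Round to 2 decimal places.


Rigor mortis time adjustment:
Exponent = (T_ref - T_actual) / 10 = (20 - 28.5) / 10 = -0.85
Q10 factor = 3.0^-0.85 = 0.39305
t_adjusted = 4 * 0.39305 = 1.57 hours

1.57


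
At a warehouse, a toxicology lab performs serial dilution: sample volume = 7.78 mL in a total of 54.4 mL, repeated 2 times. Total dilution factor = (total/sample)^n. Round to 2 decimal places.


Dilution factor calculation:
Single dilution = V_total / V_sample = 54.4 / 7.78 ≈ 6.992288
Number of dilutions = 2
Total DF = (54.4 / 7.78)^2 (full precision, rounded at the end) = 48.89

48.89


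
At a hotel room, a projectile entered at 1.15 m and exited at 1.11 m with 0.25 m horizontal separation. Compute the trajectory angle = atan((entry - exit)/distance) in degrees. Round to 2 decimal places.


Bullet trajectory angle:
Height difference = 1.15 - 1.11 = 0.04 m
angle = atan(0.04 / 0.25)
angle = atan(0.16)
angle = 9.09 degrees

9.09


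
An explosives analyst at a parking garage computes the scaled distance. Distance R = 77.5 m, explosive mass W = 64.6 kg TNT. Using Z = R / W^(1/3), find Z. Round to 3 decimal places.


Scaled distance calculation:
W^(1/3) = 64.6^(1/3) = 4.012461
Z = R / W^(1/3) = 77.5 / 4.012461
Z = 19.315 m/kg^(1/3)

19.315
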